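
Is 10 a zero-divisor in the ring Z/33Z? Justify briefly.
gcd(10, 33) = 1, so 10 is a unit in Z/33Z (it has a multiplicative inverse). A unit cannot be a zero-divisor: if 10·b ≡ 0 then multiplying both sides by 10^(−1) gives b ≡ 0. So 10 is not a zero-divisor.

Final answer: NO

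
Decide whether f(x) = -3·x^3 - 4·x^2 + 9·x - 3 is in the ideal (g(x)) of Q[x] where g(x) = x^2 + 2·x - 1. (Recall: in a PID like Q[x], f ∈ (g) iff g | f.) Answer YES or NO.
NO

In Q[x] the ideal (g) consists of all multiples of g, so f ∈ (g) iff g | f, i.e. iff the remainder of f on division by g is 0. Divide f by g (g is monic, so eliminate the leading term of the running remainder at each step):
  leading term -3·x^3: subtract (-3·x)·g(x) = -3·x^3 - 6·x^2 + 3·x, leaving 2·x^2 + 6·x - 3
  leading term 2·x^2: subtract (2)·g(x) = 2·x^2 + 4·x - 2, leaving 2·x - 1
The remainder r(x) = 2·x - 1 ≠ 0 (and deg r < deg g), so g ∤ f, i.e. f ∉ (g).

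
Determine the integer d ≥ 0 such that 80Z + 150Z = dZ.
In the PID Z, (a, b) is generated by gcd(a, b). Compute gcd(150, 80) with the extended Euclidean algorithm, tracking rows (r, s, t) with s·150 + t·80 = r:
  row A: (150, 1, 0)   [1·150 + 0·80 = 150]
  row B: (80, 0, 1)   [0·150 + 1·80 = 80]
  150 = 1·80 + 70   → row C = row A − 1·row B = (70, 1, −1)   [check: 1·150 − 1·80 = 70]
  80 = 1·70 + 10   → row D = row B − 1·row C = (10, −1, 2)   [check: −1·150 + 2·80 = 10]
  70 = 7·10 + 0   → remainder 0, stop. gcd = 10 (last nonzero row D).
So gcd(80, 150) = 10, with Bézout identity −1·150 + 2·80 = 10. Containment (⊇): the Bézout identity exhibits 10 as an element of (80, 150), giving (10) ⊆ (80, 150). Containment (⊆): since 10 | 80 and 10 | 150 (80 = 10·8, 150 = 10·15), every Z-linear combination of 80 and 150 is divisible by 10, so (80, 150) ⊆ (10). Therefore (80, 150) = (10), d = 10.

Final answer: (80, 150) = (10); d = 10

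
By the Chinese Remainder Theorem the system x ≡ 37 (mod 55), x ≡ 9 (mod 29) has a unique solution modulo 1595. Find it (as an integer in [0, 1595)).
x ≡ 1082 (mod 1595); the representative in [0, 1595) is 1082

The moduli 55, 29 are pairwise coprime, so by the CRT there is a unique solution mod 55·29 = 1595.
Solve by successive substitution. Start with x ≡ 37 (mod 55).
  Combine with x ≡ 9 (mod 29): write x = 37 + 55·t and require 37 + 55·t ≡ 9 (mod 29), i.e. 55·t ≡ 9 − 37 ≡ 1 (mod 29). Since 55^(−1) ≡ 19 (mod 29) (55 ≡ 26 (mod 29)), t ≡ 19·1 ≡ 19 (mod 29). So x ≡ 37 + 55·19 = 1082 (mod 1595).
Unique solution in [0, 1595): x = 1082.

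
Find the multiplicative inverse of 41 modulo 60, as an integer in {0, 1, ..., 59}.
Apply the extended Euclidean algorithm to (60, 41), tracking rows (r, s, t) with s·60 + t·41 = r. Each division r_prev = q·r_cur + r_new produces the new row as (previous row) − q·(current row):
  row A: (60, 1, 0)   [1·60 + 0·41 = 60]
  row B: (41, 0, 1)   [0·60 + 1·41 = 41]
  60 = 1·41 + 19   → row C = row A − 1·row B = (19, 1, −1)   [check: 1·60 − 1·41 = 19]
  41 = 2·19 + 3   → row D = row B − 2·row C = (3, −2, 3)   [check: −2·60 + 3·41 = 3]
  19 = 6·3 + 1   → row E = row C − 6·row D = (1, 13, −19)   [check: 13·60 − 19·41 = 1]
  3 = 3·1 + 0   → remainder 0, stop. gcd = 1 (last nonzero row E).
The gcd is 1, so 41 is invertible mod 60. The last nonzero row gives 13·60 − 19·41 = 1, so t = −19. So 41^(−1) ≡ −19 ≡ 41 (mod 60). Verify: 41 · 41 = 1681 ≡ 1 (mod 60). ✓

Final answer: 41^(−1) ≡ 41 (mod 60)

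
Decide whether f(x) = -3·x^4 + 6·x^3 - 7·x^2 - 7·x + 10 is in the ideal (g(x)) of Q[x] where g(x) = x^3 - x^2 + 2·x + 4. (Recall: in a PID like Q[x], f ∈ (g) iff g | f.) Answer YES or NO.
NO

In Q[x] the ideal (g) consists of all multiples of g, so f ∈ (g) iff g | f, i.e. iff the remainder of f on division by g is 0. Divide f by g (g is monic, so eliminate the leading term of the running remainder at each step):
  leading term -3·x^4: subtract (-3·x)·g(x) = -3·x^4 + 3·x^3 - 6·x^2 - 12·x, leaving 3·x^3 - x^2 + 5·x + 10
  leading term 3·x^3: subtract (3)·g(x) = 3·x^3 - 3·x^2 + 6·x + 12, leaving 2·x^2 - x - 2
The remainder r(x) = 2·x^2 - x - 2 ≠ 0 (and deg r < deg g), so g ∤ f, i.e. f ∉ (g).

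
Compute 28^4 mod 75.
31

Use repeated squaring. Binary(4) = 100. Walk through the bits of the exponent 4 left-to-right: at each bit after the leading one, square the running value, then multiply by 28 if the bit is 1 (always reducing mod 75):
  bit 1 = 1 (leading): start with 28.
  bit 2 = 0: square 28^2 = 784 ≡ 34 (mod 75).
  bit 3 = 0: square 34^2 = 1156 ≡ 31 (mod 75).
Final value: 28^4 ≡ 31 (mod 75).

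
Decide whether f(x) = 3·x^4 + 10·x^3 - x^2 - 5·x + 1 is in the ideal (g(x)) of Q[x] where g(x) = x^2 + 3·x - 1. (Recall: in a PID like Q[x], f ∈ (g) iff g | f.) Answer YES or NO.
NO

In Q[x] the ideal (g) consists of all multiples of g, so f ∈ (g) iff g | f, i.e. iff the remainder of f on division by g is 0. Divide f by g (g is monic, so eliminate the leading term of the running remainder at each step):
  leading term 3·x^4: subtract (3·x^2)·g(x) = 3·x^4 + 9·x^3 - 3·x^2, leaving x^3 + 2·x^2 - 5·x + 1
  leading term x^3: subtract (x)·g(x) = x^3 + 3·x^2 - x, leaving -x^2 - 4·x + 1
  leading term -x^2: subtract (-1)·g(x) = -x^2 - 3·x + 1, leaving -x
The remainder r(x) = -x ≠ 0 (and deg r < deg g), so g ∤ f, i.e. f ∉ (g).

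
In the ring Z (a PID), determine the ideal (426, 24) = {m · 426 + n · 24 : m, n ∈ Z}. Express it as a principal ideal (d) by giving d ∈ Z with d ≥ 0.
In the PID Z, (a, b) is generated by gcd(a, b). Compute gcd(426, 24) with the extended Euclidean algorithm, tracking rows (r, s, t) with s·426 + t·24 = r:
  row A: (426, 1, 0)   [1·426 + 0·24 = 426]
  row B: (24, 0, 1)   [0·426 + 1·24 = 24]
  426 = 17·24 + 18   → row C = row A − 17·row B = (18, 1, −17)   [check: 1·426 − 17·24 = 18]
  24 = 1·18 + 6   → row D = row B − 1·row C = (6, −1, 18)   [check: −1·426 + 18·24 = 6]
  18 = 3·6 + 0   → remainder 0, stop. gcd = 6 (last nonzero row D).
So gcd(426, 24) = 6, with Bézout identity −1·426 + 18·24 = 6. Containment (⊇): the Bézout identity exhibits 6 as an element of (426, 24), giving (6) ⊆ (426, 24). Containment (⊆): since 6 | 426 and 6 | 24 (426 = 6·71, 24 = 6·4), every Z-linear combination of 426 and 24 is divisible by 6, so (426, 24) ⊆ (6). Therefore (426, 24) = (6), d = 6.

Final answer: (426, 24) = (6); d = 6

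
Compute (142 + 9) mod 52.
47

Reduce the summands first: 142 ≡ 38 (mod 52), so 142 + 9 ≡ 38 + 9 (mod 52). 38 + 9 = 47; 47 = 0·52 + 47, so (142 + 9) mod 52 = 47.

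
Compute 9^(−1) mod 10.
Apply the extended Euclidean algorithm to (10, 9), tracking rows (r, s, t) with s·10 + t·9 = r. Each division r_prev = q·r_cur + r_new produces the new row as (previous row) − q·(current row):
  row A: (10, 1, 0)   [1·10 + 0·9 = 10]
  row B: (9, 0, 1)   [0·10 + 1·9 = 9]
  10 = 1·9 + 1   → row C = row A − 1·row B = (1, 1, −1)   [check: 1·10 − 1·9 = 1]
  9 = 9·1 + 0   → remainder 0, stop. gcd = 1 (last nonzero row C).
The gcd is 1, so 9 is invertible mod 10. The last nonzero row gives 1·10 − 1·9 = 1, so t = −1. So 9^(−1) ≡ −1 ≡ 9 (mod 10). Verify: 9 · 9 = 81 ≡ 1 (mod 10). ✓

Final answer: 9^(−1) ≡ 9 (mod 10)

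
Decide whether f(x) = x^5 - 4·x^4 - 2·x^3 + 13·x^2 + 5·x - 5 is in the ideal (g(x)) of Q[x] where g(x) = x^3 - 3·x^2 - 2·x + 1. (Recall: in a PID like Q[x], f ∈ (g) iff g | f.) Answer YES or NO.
In Q[x] the ideal (g) consists of all multiples of g, so f ∈ (g) iff g | f, i.e. iff the remainder of f on division by g is 0. Divide f by g (g is monic, so eliminate the leading term of the running remainder at each step):
  leading term x^5: subtract (x^2)·g(x) = x^5 - 3·x^4 - 2·x^3 + x^2, leaving -x^4 + 12·x^2 + 5·x - 5
  leading term -x^4: subtract (-x)·g(x) = -x^4 + 3·x^3 + 2·x^2 - x, leaving -3·x^3 + 10·x^2 + 6·x - 5
  leading term -3·x^3: subtract (-3)·g(x) = -3·x^3 + 9·x^2 + 6·x - 3, leaving x^2 - 2
The remainder r(x) = x^2 - 2 ≠ 0 (and deg r < deg g), so g ∤ f, i.e. f ∉ (g).

Final answer: NO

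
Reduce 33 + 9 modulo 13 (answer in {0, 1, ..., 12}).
Reduce the summands first: 33 ≡ 7 (mod 13), so 33 + 9 ≡ 7 + 9 (mod 13). 7 + 9 = 16; 16 = 1·13 + 3, so (33 + 9) mod 13 = 3.

Final answer: 3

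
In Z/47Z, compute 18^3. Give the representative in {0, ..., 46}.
4

Use repeated squaring. Binary(3) = 11. Walk through the bits of the exponent 3 left-to-right: at each bit after the leading one, square the running value, then multiply by 18 if the bit is 1 (always reducing mod 47):
  bit 1 = 1 (leading): start with 18.
  bit 2 = 1: square 18^2 = 324 ≡ 42; bit is 1, so multiply 42·18 = 756 ≡ 4 (mod 47).
Final value: 18^3 ≡ 4 (mod 47).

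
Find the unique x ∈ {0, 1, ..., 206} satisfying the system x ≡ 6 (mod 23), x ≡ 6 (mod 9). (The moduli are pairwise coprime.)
The moduli 23, 9 are pairwise coprime, so by the CRT there is a unique solution mod 23·9 = 207.
Solve by successive substitution. Start with x ≡ 6 (mod 23).
  Combine with x ≡ 6 (mod 9): write x = 6 + 23·t and require 6 + 23·t ≡ 6 (mod 9), i.e. 23·t ≡ 6 − 6 ≡ 0 (mod 9). Since 23^(−1) ≡ 2 (mod 9) (23 ≡ 5 (mod 9)), t ≡ 2·0 ≡ 0 (mod 9). So x ≡ 6 + 23·0 = 6 (mod 207).
Unique solution in [0, 207): x = 6.

Final answer: x ≡ 6 (mod 207); the representative in [0, 207) is 6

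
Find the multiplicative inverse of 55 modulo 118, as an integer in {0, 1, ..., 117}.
55^(−1) ≡ 103 (mod 118)

Apply the extended Euclidean algorithm to (118, 55), tracking rows (r, s, t) with s·118 + t·55 = r. Each division r_prev = q·r_cur + r_new produces the new row as (previous row) − q·(current row):
  row A: (118, 1, 0)   [1·118 + 0·55 = 118]
  row B: (55, 0, 1)   [0·118 + 1·55 = 55]
  118 = 2·55 + 8   → row C = row A − 2·row B = (8, 1, −2)   [check: 1·118 − 2·55 = 8]
  55 = 6·8 + 7   → row D = row B − 6·row C = (7, −6, 13)   [check: −6·118 + 13·55 = 7]
  8 = 1·7 + 1   → row E = row C − 1·row D = (1, 7, −15)   [check: 7·118 − 15·55 = 1]
  7 = 7·1 + 0   → remainder 0, stop. gcd = 1 (last nonzero row E).
The gcd is 1, so 55 is invertible mod 118. The last nonzero row gives 7·118 − 15·55 = 1, so t = −15. So 55^(−1) ≡ −15 ≡ 103 (mod 118). Verify: 55 · 103 = 5665 ≡ 1 (mod 118). ✓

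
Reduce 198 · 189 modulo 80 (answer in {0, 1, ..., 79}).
Reduce the factors first: 198 ≡ 38, 189 ≡ 29 (mod 80), so 198 · 189 ≡ 38 · 29 (mod 80). 38 · 29 = 1102. Dividing by 80: 1102 = 13·80 + 62. So (198 · 189) mod 80 = 62.

Final answer: 62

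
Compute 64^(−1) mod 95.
64^(−1) ≡ 49 (mod 95)

Apply the extended Euclidean algorithm to (95, 64), tracking rows (r, s, t) with s·95 + t·64 = r. Each division r_prev = q·r_cur + r_new produces the new row as (previous row) − q·(current row):
  row A: (95, 1, 0)   [1·95 + 0·64 = 95]
  row B: (64, 0, 1)   [0·95 + 1·64 = 64]
  95 = 1·64 + 31   → row C = row A − 1·row B = (31, 1, −1)   [check: 1·95 − 1·64 = 31]
  64 = 2·31 + 2   → row D = row B − 2·row C = (2, −2, 3)   [check: −2·95 + 3·64 = 2]
  31 = 15·2 + 1   → row E = row C − 15·row D = (1, 31, −46)   [check: 31·95 − 46·64 = 1]
  2 = 2·1 + 0   → remainder 0, stop. gcd = 1 (last nonzero row E).
The gcd is 1, so 64 is invertible mod 95. The last nonzero row gives 31·95 − 46·64 = 1, so t = −46. So 64^(−1) ≡ −46 ≡ 49 (mod 95). Verify: 64 · 49 = 3136 ≡ 1 (mod 95). ✓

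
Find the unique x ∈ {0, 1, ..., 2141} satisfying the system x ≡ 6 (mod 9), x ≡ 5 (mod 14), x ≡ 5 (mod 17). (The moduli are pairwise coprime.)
x ≡ 1671 (mod 2142); the representative in [0, 2142) is 1671

The moduli 9, 14, 17 are pairwise coprime, so by the CRT there is a unique solution mod 9·14·17 = 2142.
Solve by successive substitution. Start with x ≡ 6 (mod 9).
  Combine with x ≡ 5 (mod 14): write x = 6 + 9·t and require 6 + 9·t ≡ 5 (mod 14), i.e. 9·t ≡ 5 − 6 ≡ 13 (mod 14). Since 9^(−1) ≡ 11 (mod 14), t ≡ 11·13 ≡ 3 (mod 14). So x ≡ 6 + 9·3 = 33 (mod 126).
  Combine with x ≡ 5 (mod 17): write x = 33 + 126·t and require 33 + 126·t ≡ 5 (mod 17), i.e. 126·t ≡ 5 − 33 ≡ 6 (mod 17). Since 126^(−1) ≡ 5 (mod 17) (126 ≡ 7 (mod 17)), t ≡ 5·6 ≡ 13 (mod 17). So x ≡ 33 + 126·13 = 1671 (mod 2142).
Unique solution in [0, 2142): x = 1671.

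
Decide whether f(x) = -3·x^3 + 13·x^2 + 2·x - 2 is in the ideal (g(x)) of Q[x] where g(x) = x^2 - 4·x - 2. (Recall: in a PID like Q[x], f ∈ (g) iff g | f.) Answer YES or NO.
In Q[x] the ideal (g) consists of all multiples of g, so f ∈ (g) iff g | f, i.e. iff the remainder of f on division by g is 0. Divide f by g (g is monic, so eliminate the leading term of the running remainder at each step):
  leading term -3·x^3: subtract (-3·x)·g(x) = -3·x^3 + 12·x^2 + 6·x, leaving x^2 - 4·x - 2
  leading term x^2: subtract (1)·g(x) = x^2 - 4·x - 2, leaving 0
The remainder is 0, so f(x) = g(x) · h(x) with h(x) = 1 - 3·x. Hence g | f, i.e. f ∈ (g).

Final answer: YES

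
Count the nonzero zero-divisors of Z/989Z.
In Z/989Z each nonzero element is either a unit (gcd with 989 is 1) or a zero-divisor (gcd > 1). The number of units is φ(989): factorise 989 = 23 · 43, so φ(989) = (23 − 1) · (43 − 1) = 22 · 42 = 924. The nonzero elements number 989 − 1 = 988. Hence the nonzero zero-divisors number 988 − 924 = 64.

Final answer: Z/989Z has 64 nonzero zero-divisors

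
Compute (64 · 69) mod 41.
29

Reduce the factors first: 64 ≡ 23, 69 ≡ 28 (mod 41), so 64 · 69 ≡ 23 · 28 (mod 41). 23 · 28 = 644. Dividing by 41: 644 = 15·41 + 29. So (64 · 69) mod 41 = 29.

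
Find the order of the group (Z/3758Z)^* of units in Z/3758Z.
|(Z/3758Z)^*| = 1878

(Z/3758Z)^* consists of the classes a with gcd(a, 3758) = 1, so its order is φ(3758). φ is multiplicative, with φ(p^e) = p^e − p^(e−1). Factorise 3758 = 2 · 1879. Then
  φ(3758) = (2 − 1) · (1879 − 1) = 1 · 1878 = 1878.
Thus |(Z/3758Z)^*| = 1878.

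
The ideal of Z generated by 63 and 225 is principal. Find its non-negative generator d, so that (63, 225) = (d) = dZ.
In the PID Z, (a, b) is generated by gcd(a, b). Compute gcd(225, 63) with the extended Euclidean algorithm, tracking rows (r, s, t) with s·225 + t·63 = r:
  row A: (225, 1, 0)   [1·225 + 0·63 = 225]
  row B: (63, 0, 1)   [0·225 + 1·63 = 63]
  225 = 3·63 + 36   → row C = row A − 3·row B = (36, 1, −3)   [check: 1·225 − 3·63 = 36]
  63 = 1·36 + 27   → row D = row B − 1·row C = (27, −1, 4)   [check: −1·225 + 4·63 = 27]
  36 = 1·27 + 9   → row E = row C − 1·row D = (9, 2, −7)   [check: 2·225 − 7·63 = 9]
  27 = 3·9 + 0   → remainder 0, stop. gcd = 9 (last nonzero row E).
So gcd(63, 225) = 9, with Bézout identity 2·225 − 7·63 = 9. Containment (⊇): the Bézout identity exhibits 9 as an element of (63, 225), giving (9) ⊆ (63, 225). Containment (⊆): since 9 | 63 and 9 | 225 (63 = 9·7, 225 = 9·25), every Z-linear combination of 63 and 225 is divisible by 9, so (63, 225) ⊆ (9). Therefore (63, 225) = (9), d = 9.

Final answer: (63, 225) = (9); d = 9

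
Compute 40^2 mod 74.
46

Use repeated squaring. Binary(2) = 10. Walk through the bits of the exponent 2 left-to-right: at each bit after the leading one, square the running value, then multiply by 40 if the bit is 1 (always reducing mod 74):
  bit 1 = 1 (leading): start with 40.
  bit 2 = 0: square 40^2 = 1600 ≡ 46 (mod 74).
Final value: 40^2 ≡ 46 (mod 74).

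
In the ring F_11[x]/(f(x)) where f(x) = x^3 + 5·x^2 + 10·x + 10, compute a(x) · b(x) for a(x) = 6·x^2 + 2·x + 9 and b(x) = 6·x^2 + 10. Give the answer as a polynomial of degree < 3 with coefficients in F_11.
Multiply as integer polynomials: a · b = 36·x^4 + 12·x^3 + 114·x^2 + 20·x + 90. Reducing coefficients mod 11: a · b ≡ 3·x^4 + x^3 + 4·x^2 + 9·x + 2. Now divide by f(x) = x^3 + 5·x^2 + 10·x + 10 in F_11[x], eliminating the leading term at each step:
  leading term 3·x^4: subtract (3·x)·f(x) = 3·x^4 + 4·x^3 + 8·x^2 + 8·x, leaving 8·x^3 + 7·x^2 + x + 2 (coefficients mod 11)
  leading term 8·x^3: subtract (8)·f(x) = 8·x^3 + 7·x^2 + 3·x + 3, leaving 9·x + 10 (coefficients mod 11)
The degree is now < 3, so this is the remainder. Hence a · b ≡ 9·x + 10 in F_11[x]/(f).

Final answer: a · b ≡ 9·x + 10 (mod f(x))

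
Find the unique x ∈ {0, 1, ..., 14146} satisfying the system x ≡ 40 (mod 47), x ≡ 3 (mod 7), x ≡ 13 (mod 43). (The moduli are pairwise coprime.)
x ≡ 8312 (mod 14147); the representative in [0, 14147) is 8312

The moduli 47, 7, 43 are pairwise coprime, so by the CRT there is a unique solution mod 47·7·43 = 14147.
Solve by successive substitution. Start with x ≡ 40 (mod 47).
  Combine with x ≡ 3 (mod 7): write x = 40 + 47·t and require 40 + 47·t ≡ 3 (mod 7), i.e. 47·t ≡ 3 − 40 ≡ 5 (mod 7). Since 47^(−1) ≡ 3 (mod 7) (47 ≡ 5 (mod 7)), t ≡ 3·5 ≡ 1 (mod 7). So x ≡ 40 + 47·1 = 87 (mod 329).
  Combine with x ≡ 13 (mod 43): write x = 87 + 329·t and require 87 + 329·t ≡ 13 (mod 43), i.e. 329·t ≡ 13 − 87 ≡ 12 (mod 43). Since 329^(−1) ≡ 20 (mod 43) (329 ≡ 28 (mod 43)), t ≡ 20·12 ≡ 25 (mod 43). So x ≡ 87 + 329·25 = 8312 (mod 14147).
Unique solution in [0, 14147): x = 8312.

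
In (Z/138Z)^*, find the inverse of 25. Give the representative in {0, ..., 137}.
Apply the extended Euclidean algorithm to (138, 25), tracking rows (r, s, t) with s·138 + t·25 = r. Each division r_prev = q·r_cur + r_new produces the new row as (previous row) − q·(current row):
  row A: (138, 1, 0)   [1·138 + 0·25 = 138]
  row B: (25, 0, 1)   [0·138 + 1·25 = 25]
  138 = 5·25 + 13   → row C = row A − 5·row B = (13, 1, −5)   [check: 1·138 − 5·25 = 13]
  25 = 1·13 + 12   → row D = row B − 1·row C = (12, −1, 6)   [check: −1·138 + 6·25 = 12]
  13 = 1·12 + 1   → row E = row C − 1·row D = (1, 2, −11)   [check: 2·138 − 11·25 = 1]
  12 = 12·1 + 0   → remainder 0, stop. gcd = 1 (last nonzero row E).
The gcd is 1, so 25 is invertible mod 138. The last nonzero row gives 2·138 − 11·25 = 1, so t = −11. So 25^(−1) ≡ −11 ≡ 127 (mod 138). Verify: 25 · 127 = 3175 ≡ 1 (mod 138). ✓

Final answer: 25^(−1) ≡ 127 (mod 138)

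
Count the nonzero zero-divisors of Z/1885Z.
Z/1885Z has 540 nonzero zero-divisors

In Z/1885Z each nonzero element is either a unit (gcd with 1885 is 1) or a zero-divisor (gcd > 1). The number of units is φ(1885): factorise 1885 = 5 · 13 · 29, so φ(1885) = (5 − 1) · (13 − 1) · (29 − 1) = 4 · 12 · 28 = 1344. The nonzero elements number 1885 − 1 = 1884. Hence the nonzero zero-divisors number 1884 − 1344 = 540.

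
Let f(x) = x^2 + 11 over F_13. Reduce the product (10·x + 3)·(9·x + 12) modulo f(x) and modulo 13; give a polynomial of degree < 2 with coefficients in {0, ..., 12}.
Multiply as integer polynomials: a · b = 90·x^2 + 147·x + 36. Reducing coefficients mod 13: a · b ≡ 12·x^2 + 4·x + 10. Now divide by f(x) = x^2 + 11 in F_13[x], eliminating the leading term at each step:
  leading term 12·x^2: subtract (12)·f(x) = 12·x^2 + 2, leaving 4·x + 8 (coefficients mod 13)
The degree is now < 2, so this is the remainder. Hence a · b ≡ 4·x + 8 in F_13[x]/(f).

Final answer: a · b ≡ 4·x + 8 (mod f(x))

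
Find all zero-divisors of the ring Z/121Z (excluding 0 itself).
nonzero zero-divisors of Z/121Z = {11, 22, 33, 44, 55, 66, 77, 88, 99, 110}

An element a ∈ Z/121Z (with a ≠ 0) is a zero-divisor iff gcd(a, 121) > 1 (because a is a unit precisely when gcd(a, n) = 1, and in Z/nZ every nonzero, non-unit element is a zero-divisor). Scan a = 1, ..., 120 and keep those with gcd(a, 121) > 1:
  gcd(11, 121) = 11, gcd(22, 121) = 11, gcd(33, 121) = 11, gcd(44, 121) = 11, gcd(55, 121) = 11, gcd(66, 121) = 11, gcd(77, 121) = 11, gcd(88, 121) = 11, gcd(99, 121) = 11, gcd(110, 121) = 11.
All other a ∈ {1, ..., 120} have gcd(a, 121) = 1 and are units. So the nonzero zero-divisors are exactly the 10 values of a appearing in this scan.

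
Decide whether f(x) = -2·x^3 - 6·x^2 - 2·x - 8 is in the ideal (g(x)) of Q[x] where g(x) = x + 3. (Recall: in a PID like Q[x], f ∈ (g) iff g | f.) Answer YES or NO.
NO

In Q[x] the ideal (g) consists of all multiples of g, so f ∈ (g) iff g | f, i.e. iff the remainder of f on division by g is 0. Divide f by g (g is monic, so eliminate the leading term of the running remainder at each step):
  leading term -2·x^3: subtract (-2·x^2)·g(x) = -2·x^3 - 6·x^2, leaving -2·x - 8
  leading term -2·x: subtract (-2)·g(x) = -2·x - 6, leaving -2
The remainder r(x) = -2 ≠ 0 (and deg r < deg g), so g ∤ f, i.e. f ∉ (g).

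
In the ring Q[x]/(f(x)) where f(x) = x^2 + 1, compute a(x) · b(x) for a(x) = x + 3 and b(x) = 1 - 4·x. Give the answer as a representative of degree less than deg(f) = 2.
First multiply in Q[x] without reducing: a · b = -4·x^2 - 11·x + 3. Now divide by f(x) = x^2 + 1, eliminating the leading term at each step:
  leading term -4·x^2: subtract (-4)·f(x) = -4·x^2 - 4, leaving 7 - 11·x
The degree is now < 2, so this is the remainder. Hence a · b ≡ 7 - 11·x in Q[x]/(f).

Final answer: a · b ≡ 7 - 11·x (mod f(x))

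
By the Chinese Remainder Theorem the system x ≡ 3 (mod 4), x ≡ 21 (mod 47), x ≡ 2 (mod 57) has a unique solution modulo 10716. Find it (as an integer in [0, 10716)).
The moduli 4, 47, 57 are pairwise coprime, so by the CRT there is a unique solution mod 4·47·57 = 10716.
Solve by successive substitution. Start with x ≡ 3 (mod 4).
  Combine with x ≡ 21 (mod 47): write x = 3 + 4·t and require 3 + 4·t ≡ 21 (mod 47), i.e. 4·t ≡ 21 − 3 ≡ 18 (mod 47). Since 4^(−1) ≡ 12 (mod 47), t ≡ 12·18 ≡ 28 (mod 47). So x ≡ 3 + 4·28 = 115 (mod 188).
  Combine with x ≡ 2 (mod 57): write x = 115 + 188·t and require 115 + 188·t ≡ 2 (mod 57), i.e. 188·t ≡ 2 − 115 ≡ 1 (mod 57). Since 188^(−1) ≡ 47 (mod 57) (188 ≡ 17 (mod 57)), t ≡ 47·1 ≡ 47 (mod 57). So x ≡ 115 + 188·47 = 8951 (mod 10716).
Unique solution in [0, 10716): x = 8951.

Final answer: x ≡ 8951 (mod 10716); the representative in [0, 10716) is 8951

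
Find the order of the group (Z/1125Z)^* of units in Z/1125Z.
|(Z/1125Z)^*| = 600

(Z/1125Z)^* consists of the classes a with gcd(a, 1125) = 1, so its order is φ(1125). φ is multiplicative, with φ(p^e) = p^e − p^(e−1). Factorise 1125 = 3^2 · 5^3. Then
  φ(1125) = (3^2 − 3^1) · (5^3 − 5^2) = 6 · 100 = 600.
Thus |(Z/1125Z)^*| = 600.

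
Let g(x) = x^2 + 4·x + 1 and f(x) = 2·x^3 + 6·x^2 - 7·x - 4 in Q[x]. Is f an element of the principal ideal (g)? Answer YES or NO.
In Q[x] the ideal (g) consists of all multiples of g, so f ∈ (g) iff g | f, i.e. iff the remainder of f on division by g is 0. Divide f by g (g is monic, so eliminate the leading term of the running remainder at each step):
  leading term 2·x^3: subtract (2·x)·g(x) = 2·x^3 + 8·x^2 + 2·x, leaving -2·x^2 - 9·x - 4
  leading term -2·x^2: subtract (-2)·g(x) = -2·x^2 - 8·x - 2, leaving -x - 2
The remainder r(x) = -x - 2 ≠ 0 (and deg r < deg g), so g ∤ f, i.e. f ∉ (g).

Final answer: NO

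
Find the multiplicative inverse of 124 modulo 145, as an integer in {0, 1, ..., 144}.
Apply the extended Euclidean algorithm to (145, 124), tracking rows (r, s, t) with s·145 + t·124 = r. Each division r_prev = q·r_cur + r_new produces the new row as (previous row) − q·(current row):
  row A: (145, 1, 0)   [1·145 + 0·124 = 145]
  row B: (124, 0, 1)   [0·145 + 1·124 = 124]
  145 = 1·124 + 21   → row C = row A − 1·row B = (21, 1, −1)   [check: 1·145 − 1·124 = 21]
  124 = 5·21 + 19   → row D = row B − 5·row C = (19, −5, 6)   [check: −5·145 + 6·124 = 19]
  21 = 1·19 + 2   → row E = row C − 1·row D = (2, 6, −7)   [check: 6·145 − 7·124 = 2]
  19 = 9·2 + 1   → row F = row D − 9·row E = (1, −59, 69)   [check: −59·145 + 69·124 = 1]
  2 = 2·1 + 0   → remainder 0, stop. gcd = 1 (last nonzero row F).
The gcd is 1, so 124 is invertible mod 145. The last nonzero row gives −59·145 + 69·124 = 1, so t = 69. So 124^(−1) ≡ 69 (mod 145). Verify: 124 · 69 = 8556 ≡ 1 (mod 145). ✓

Final answer: 124^(−1) ≡ 69 (mod 145)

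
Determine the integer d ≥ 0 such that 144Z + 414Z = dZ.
In the PID Z, (a, b) is generated by gcd(a, b). Compute gcd(414, 144) with the extended Euclidean algorithm, tracking rows (r, s, t) with s·414 + t·144 = r:
  row A: (414, 1, 0)   [1·414 + 0·144 = 414]
  row B: (144, 0, 1)   [0·414 + 1·144 = 144]
  414 = 2·144 + 126   → row C = row A − 2·row B = (126, 1, −2)   [check: 1·414 − 2·144 = 126]
  144 = 1·126 + 18   → row D = row B − 1·row C = (18, −1, 3)   [check: −1·414 + 3·144 = 18]
  126 = 7·18 + 0   → remainder 0, stop. gcd = 18 (last nonzero row D).
So gcd(144, 414) = 18, with Bézout identity −1·414 + 3·144 = 18. Containment (⊇): the Bézout identity exhibits 18 as an element of (144, 414), giving (18) ⊆ (144, 414). Containment (⊆): since 18 | 144 and 18 | 414 (144 = 18·8, 414 = 18·23), every Z-linear combination of 144 and 414 is divisible by 18, so (144, 414) ⊆ (18). Therefore (144, 414) = (18), d = 18.

Final answer: (144, 414) = (18); d = 18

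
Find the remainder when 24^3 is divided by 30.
Use repeated squaring. Binary(3) = 11. Walk through the bits of the exponent 3 left-to-right: at each bit after the leading one, square the running value, then multiply by 24 if the bit is 1 (always reducing mod 30):
  bit 1 = 1 (leading): start with 24.
  bit 2 = 1: square 24^2 = 576 ≡ 6; bit is 1, so multiply 6·24 = 144 ≡ 24 (mod 30).
Final value: 24^3 ≡ 24 (mod 30).

Final answer: 24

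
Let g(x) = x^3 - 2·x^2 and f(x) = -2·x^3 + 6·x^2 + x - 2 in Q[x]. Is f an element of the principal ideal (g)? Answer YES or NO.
In Q[x] the ideal (g) consists of all multiples of g, so f ∈ (g) iff g | f, i.e. iff the remainder of f on division by g is 0. Divide f by g (g is monic, so eliminate the leading term of the running remainder at each step):
  leading term -2·x^3: subtract (-2)·g(x) = -2·x^3 + 4·x^2, leaving 2·x^2 + x - 2
The remainder r(x) = 2·x^2 + x - 2 ≠ 0 (and deg r < deg g), so g ∤ f, i.e. f ∉ (g).

Final answer: NO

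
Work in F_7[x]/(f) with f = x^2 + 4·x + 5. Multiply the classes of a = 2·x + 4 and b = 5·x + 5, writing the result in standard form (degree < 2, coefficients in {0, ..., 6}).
Multiply as integer polynomials: a · b = 10·x^2 + 30·x + 20. Reducing coefficients mod 7: a · b ≡ 3·x^2 + 2·x + 6. Now divide by f(x) = x^2 + 4·x + 5 in F_7[x], eliminating the leading term at each step:
  leading term 3·x^2: subtract (3)·f(x) = 3·x^2 + 5·x + 1, leaving 4·x + 5 (coefficients mod 7)
The degree is now < 2, so this is the remainder. Hence a · b ≡ 4·x + 5 in F_7[x]/(f).

Final answer: a · b ≡ 4·x + 5 (mod f(x))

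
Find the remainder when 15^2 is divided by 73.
6

Use repeated squaring. Binary(2) = 10. Walk through the bits of the exponent 2 left-to-right: at each bit after the leading one, square the running value, then multiply by 15 if the bit is 1 (always reducing mod 73):
  bit 1 = 1 (leading): start with 15.
  bit 2 = 0: square 15^2 = 225 ≡ 6 (mod 73).
Final value: 15^2 ≡ 6 (mod 73).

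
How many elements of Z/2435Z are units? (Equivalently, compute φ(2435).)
An element a ∈ Z/2435Z is a unit iff gcd(a, 2435) = 1, so the number of units is φ(2435). φ is multiplicative, with φ(p^e) = p^e − p^(e−1). Factorise 2435 = 5 · 487. Then
  φ(2435) = (5 − 1) · (487 − 1) = 4 · 486 = 1944.

Final answer: Z/2435Z has φ(2435) = 1944 units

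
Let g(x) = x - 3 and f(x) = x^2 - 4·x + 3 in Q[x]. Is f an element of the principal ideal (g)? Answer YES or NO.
In Q[x] the ideal (g) consists of all multiples of g, so f ∈ (g) iff g | f, i.e. iff the remainder of f on division by g is 0. Divide f by g (g is monic, so eliminate the leading term of the running remainder at each step):
  leading term x^2: subtract (x)·g(x) = x^2 - 3·x, leaving 3 - x
  leading term -x: subtract (-1)·g(x) = 3 - x, leaving 0
The remainder is 0, so f(x) = g(x) · h(x) with h(x) = x - 1. Hence g | f, i.e. f ∈ (g).

Final answer: YES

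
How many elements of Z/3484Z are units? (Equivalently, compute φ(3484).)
An element a ∈ Z/3484Z is a unit iff gcd(a, 3484) = 1, so the number of units is φ(3484). φ is multiplicative, with φ(p^e) = p^e − p^(e−1). Factorise 3484 = 2^2 · 13 · 67. Then
  φ(3484) = (2^2 − 2^1) · (13 − 1) · (67 − 1) = 2 · 12 · 66 = 1584.

Final answer: Z/3484Z has φ(3484) = 1584 units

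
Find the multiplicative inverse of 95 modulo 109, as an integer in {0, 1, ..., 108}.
Apply the extended Euclidean algorithm to (109, 95), tracking rows (r, s, t) with s·109 + t·95 = r. Each division r_prev = q·r_cur + r_new produces the new row as (previous row) − q·(current row):
  row A: (109, 1, 0)   [1·109 + 0·95 = 109]
  row B: (95, 0, 1)   [0·109 + 1·95 = 95]
  109 = 1·95 + 14   → row C = row A − 1·row B = (14, 1, −1)   [check: 1·109 − 1·95 = 14]
  95 = 6·14 + 11   → row D = row B − 6·row C = (11, −6, 7)   [check: −6·109 + 7·95 = 11]
  14 = 1·11 + 3   → row E = row C − 1·row D = (3, 7, −8)   [check: 7·109 − 8·95 = 3]
  11 = 3·3 + 2   → row F = row D − 3·row E = (2, −27, 31)   [check: −27·109 + 31·95 = 2]
  3 = 1·2 + 1   → row G = row E − 1·row F = (1, 34, −39)   [check: 34·109 − 39·95 = 1]
  2 = 2·1 + 0   → remainder 0, stop. gcd = 1 (last nonzero row G).
The gcd is 1, so 95 is invertible mod 109. The last nonzero row gives 34·109 − 39·95 = 1, so t = −39. So 95^(−1) ≡ −39 ≡ 70 (mod 109). Verify: 95 · 70 = 6650 ≡ 1 (mod 109). ✓

Final answer: 95^(−1) ≡ 70 (mod 109)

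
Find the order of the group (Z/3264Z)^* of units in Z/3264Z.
|(Z/3264Z)^*| = 1024

(Z/3264Z)^* consists of the classes a with gcd(a, 3264) = 1, so its order is φ(3264). φ is multiplicative, with φ(p^e) = p^e − p^(e−1). Factorise 3264 = 2^6 · 3 · 17. Then
  φ(3264) = (2^6 − 2^5) · (3 − 1) · (17 − 1) = 32 · 2 · 16 = 1024.
Thus |(Z/3264Z)^*| = 1024.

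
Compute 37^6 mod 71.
48

Use repeated squaring. Binary(6) = 110. Walk through the bits of the exponent 6 left-to-right: at each bit after the leading one, square the running value, then multiply by 37 if the bit is 1 (always reducing mod 71):
  bit 1 = 1 (leading): start with 37.
  bit 2 = 1: square 37^2 = 1369 ≡ 20; bit is 1, so multiply 20·37 = 740 ≡ 30 (mod 71).
  bit 3 = 0: square 30^2 = 900 ≡ 48 (mod 71).
Final value: 37^6 ≡ 48 (mod 71).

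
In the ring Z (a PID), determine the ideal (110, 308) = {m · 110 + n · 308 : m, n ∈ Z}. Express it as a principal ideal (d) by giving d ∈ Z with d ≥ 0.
In the PID Z, (a, b) is generated by gcd(a, b). Compute gcd(308, 110) with the extended Euclidean algorithm, tracking rows (r, s, t) with s·308 + t·110 = r:
  row A: (308, 1, 0)   [1·308 + 0·110 = 308]
  row B: (110, 0, 1)   [0·308 + 1·110 = 110]
  308 = 2·110 + 88   → row C = row A − 2·row B = (88, 1, −2)   [check: 1·308 − 2·110 = 88]
  110 = 1·88 + 22   → row D = row B − 1·row C = (22, −1, 3)   [check: −1·308 + 3·110 = 22]
  88 = 4·22 + 0   → remainder 0, stop. gcd = 22 (last nonzero row D).
So gcd(110, 308) = 22, with Bézout identity −1·308 + 3·110 = 22. Containment (⊇): the Bézout identity exhibits 22 as an element of (110, 308), giving (22) ⊆ (110, 308). Containment (⊆): since 22 | 110 and 22 | 308 (110 = 22·5, 308 = 22·14), every Z-linear combination of 110 and 308 is divisible by 22, so (110, 308) ⊆ (22). Therefore (110, 308) = (22), d = 22.

Final answer: (110, 308) = (22); d = 22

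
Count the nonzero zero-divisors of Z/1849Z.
In Z/1849Z each nonzero element is either a unit (gcd with 1849 is 1) or a zero-divisor (gcd > 1). The number of units is φ(1849): factorise 1849 = 43^2, so φ(1849) = (43^2 − 43^1) = 1806 = 1806. The nonzero elements number 1849 − 1 = 1848. Hence the nonzero zero-divisors number 1848 − 1806 = 42.

Final answer: Z/1849Z has 42 nonzero zero-divisors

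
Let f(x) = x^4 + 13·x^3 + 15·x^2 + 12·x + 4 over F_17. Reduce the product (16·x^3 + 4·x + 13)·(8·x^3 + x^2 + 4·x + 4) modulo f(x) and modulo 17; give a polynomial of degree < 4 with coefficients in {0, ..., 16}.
Multiply as integer polynomials: a · b = 128·x^6 + 16·x^5 + 96·x^4 + 172·x^3 + 29·x^2 + 68·x + 52. Reducing coefficients mod 17: a · b ≡ 9·x^6 + 16·x^5 + 11·x^4 + 2·x^3 + 12·x^2 + 1. Now divide by f(x) = x^4 + 13·x^3 + 15·x^2 + 12·x + 4 in F_17[x], eliminating the leading term at each step:
  leading term 9·x^6: subtract (9·x^2)·f(x) = 9·x^6 + 15·x^5 + 16·x^4 + 6·x^3 + 2·x^2, leaving x^5 + 12·x^4 + 13·x^3 + 10·x^2 + 1 (coefficients mod 17)
  leading term x^5: subtract (x)·f(x) = x^5 + 13·x^4 + 15·x^3 + 12·x^2 + 4·x, leaving 16·x^4 + 15·x^3 + 15·x^2 + 13·x + 1 (coefficients mod 17)
  leading term 16·x^4: subtract (16)·f(x) = 16·x^4 + 4·x^3 + 2·x^2 + 5·x + 13, leaving 11·x^3 + 13·x^2 + 8·x + 5 (coefficients mod 17)
The degree is now < 4, so this is the remainder. Hence a · b ≡ 11·x^3 + 13·x^2 + 8·x + 5 in F_17[x]/(f).

Final answer: a · b ≡ 11·x^3 + 13·x^2 + 8·x + 5 (mod f(x))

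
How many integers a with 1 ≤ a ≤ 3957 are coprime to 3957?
2636

The number of a ∈ {1, ..., 3957} with gcd(a, 3957) = 1 is by definition Euler's totient φ(3957). φ is multiplicative, with φ(p^e) = p^e − p^(e−1). Factorise 3957 = 3 · 1319. Then
  φ(3957) = (3 − 1) · (1319 − 1) = 2 · 1318 = 2636.
So there are 2636 such integers.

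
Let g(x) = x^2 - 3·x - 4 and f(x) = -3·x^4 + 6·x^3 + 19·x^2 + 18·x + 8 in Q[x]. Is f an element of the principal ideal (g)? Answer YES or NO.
YES

In Q[x] the ideal (g) consists of all multiples of g, so f ∈ (g) iff g | f, i.e. iff the remainder of f on division by g is 0. Divide f by g (g is monic, so eliminate the leading term of the running remainder at each step):
  leading term -3·x^4: subtract (-3·x^2)·g(x) = -3·x^4 + 9·x^3 + 12·x^2, leaving -3·x^3 + 7·x^2 + 18·x + 8
  leading term -3·x^3: subtract (-3·x)·g(x) = -3·x^3 + 9·x^2 + 12·x, leaving -2·x^2 + 6·x + 8
  leading term -2·x^2: subtract (-2)·g(x) = -2·x^2 + 6·x + 8, leaving 0
The remainder is 0, so f(x) = g(x) · h(x) with h(x) = -3·x^2 - 3·x - 2. Hence g | f, i.e. f ∈ (g).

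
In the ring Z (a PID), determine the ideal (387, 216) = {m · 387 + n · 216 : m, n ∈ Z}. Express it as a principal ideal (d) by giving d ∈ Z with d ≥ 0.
In the PID Z, (a, b) is generated by gcd(a, b). Compute gcd(387, 216) with the extended Euclidean algorithm, tracking rows (r, s, t) with s·387 + t·216 = r:
  row A: (387, 1, 0)   [1·387 + 0·216 = 387]
  row B: (216, 0, 1)   [0·387 + 1·216 = 216]
  387 = 1·216 + 171   → row C = row A − 1·row B = (171, 1, −1)   [check: 1·387 − 1·216 = 171]
  216 = 1·171 + 45   → row D = row B − 1·row C = (45, −1, 2)   [check: −1·387 + 2·216 = 45]
  171 = 3·45 + 36   → row E = row C − 3·row D = (36, 4, −7)   [check: 4·387 − 7·216 = 36]
  45 = 1·36 + 9   → row F = row D − 1·row E = (9, −5, 9)   [check: −5·387 + 9·216 = 9]
  36 = 4·9 + 0   → remainder 0, stop. gcd = 9 (last nonzero row F).
So gcd(387, 216) = 9, with Bézout identity −5·387 + 9·216 = 9. Containment (⊇): the Bézout identity exhibits 9 as an element of (387, 216), giving (9) ⊆ (387, 216). Containment (⊆): since 9 | 387 and 9 | 216 (387 = 9·43, 216 = 9·24), every Z-linear combination of 387 and 216 is divisible by 9, so (387, 216) ⊆ (9). Therefore (387, 216) = (9), d = 9.

Final answer: (387, 216) = (9); d = 9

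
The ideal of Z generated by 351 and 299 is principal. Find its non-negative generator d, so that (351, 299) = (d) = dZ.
(351, 299) = (13); d = 13

In the PID Z, (a, b) is generated by gcd(a, b). Compute gcd(351, 299) with the extended Euclidean algorithm, tracking rows (r, s, t) with s·351 + t·299 = r:
  row A: (351, 1, 0)   [1·351 + 0·299 = 351]
  row B: (299, 0, 1)   [0·351 + 1·299 = 299]
  351 = 1·299 + 52   → row C = row A − 1·row B = (52, 1, −1)   [check: 1·351 − 1·299 = 52]
  299 = 5·52 + 39   → row D = row B − 5·row C = (39, −5, 6)   [check: −5·351 + 6·299 = 39]
  52 = 1·39 + 13   → row E = row C − 1·row D = (13, 6, −7)   [check: 6·351 − 7·299 = 13]
  39 = 3·13 + 0   → remainder 0, stop. gcd = 13 (last nonzero row E).
So gcd(351, 299) = 13, with Bézout identity 6·351 − 7·299 = 13. Containment (⊇): the Bézout identity exhibits 13 as an element of (351, 299), giving (13) ⊆ (351, 299). Containment (⊆): since 13 | 351 and 13 | 299 (351 = 13·27, 299 = 13·23), every Z-linear combination of 351 and 299 is divisible by 13, so (351, 299) ⊆ (13). Therefore (351, 299) = (13), d = 13.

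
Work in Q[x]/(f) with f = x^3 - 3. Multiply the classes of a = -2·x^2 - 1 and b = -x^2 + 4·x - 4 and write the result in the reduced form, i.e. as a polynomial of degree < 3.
First multiply in Q[x] without reducing: a · b = 2·x^4 - 8·x^3 + 9·x^2 - 4·x + 4. Now divide by f(x) = x^3 - 3, eliminating the leading term at each step:
  leading term 2·x^4: subtract (2·x)·f(x) = 2·x^4 - 6·x, leaving -8·x^3 + 9·x^2 + 2·x + 4
  leading term -8·x^3: subtract (-8)·f(x) = 24 - 8·x^3, leaving 9·x^2 + 2·x - 20
The degree is now < 3, so this is the remainder. Hence a · b ≡ 9·x^2 + 2·x - 20 in Q[x]/(f).

Final answer: a · b ≡ 9·x^2 + 2·x - 20 (mod f(x))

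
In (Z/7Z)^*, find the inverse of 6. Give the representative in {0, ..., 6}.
6^(−1) ≡ 6 (mod 7)

Apply the extended Euclidean algorithm to (7, 6), tracking rows (r, s, t) with s·7 + t·6 = r. Each division r_prev = q·r_cur + r_new produces the new row as (previous row) − q·(current row):
  row A: (7, 1, 0)   [1·7 + 0·6 = 7]
  row B: (6, 0, 1)   [0·7 + 1·6 = 6]
  7 = 1·6 + 1   → row C = row A − 1·row B = (1, 1, −1)   [check: 1·7 − 1·6 = 1]
  6 = 6·1 + 0   → remainder 0, stop. gcd = 1 (last nonzero row C).
The gcd is 1, so 6 is invertible mod 7. The last nonzero row gives 1·7 − 1·6 = 1, so t = −1. So 6^(−1) ≡ −1 ≡ 6 (mod 7). Verify: 6 · 6 = 36 ≡ 1 (mod 7). ✓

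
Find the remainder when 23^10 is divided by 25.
Use repeated squaring. Binary(10) = 1010. Walk through the bits of the exponent 10 left-to-right: at each bit after the leading one, square the running value, then multiply by 23 if the bit is 1 (always reducing mod 25):
  bit 1 = 1 (leading): start with 23.
  bit 2 = 0: square 23^2 = 529 ≡ 4 (mod 25).
  bit 3 = 1: square 4^2 = 16; bit is 1, so multiply 16·23 = 368 ≡ 18 (mod 25).
  bit 4 = 0: square 18^2 = 324 ≡ 24 (mod 25).
Final value: 23^10 ≡ 24 (mod 25).

Final answer: 24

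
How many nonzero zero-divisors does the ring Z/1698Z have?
In Z/1698Z each nonzero element is either a unit (gcd with 1698 is 1) or a zero-divisor (gcd > 1). The number of units is φ(1698): factorise 1698 = 2 · 3 · 283, so φ(1698) = (2 − 1) · (3 − 1) · (283 − 1) = 1 · 2 · 282 = 564. The nonzero elements number 1698 − 1 = 1697. Hence the nonzero zero-divisors number 1697 − 564 = 1133.

Final answer: Z/1698Z has 1133 nonzero zero-divisors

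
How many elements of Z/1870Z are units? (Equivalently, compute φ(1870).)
An element a ∈ Z/1870Z is a unit iff gcd(a, 1870) = 1, so the number of units is φ(1870). φ is multiplicative, with φ(p^e) = p^e − p^(e−1). Factorise 1870 = 2 · 5 · 11 · 17. Then
  φ(1870) = (2 − 1) · (5 − 1) · (11 − 1) · (17 − 1) = 1 · 4 · 10 · 16 = 640.

Final answer: Z/1870Z has φ(1870) = 640 units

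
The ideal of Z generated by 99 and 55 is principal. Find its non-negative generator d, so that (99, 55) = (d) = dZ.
In the PID Z, (a, b) is generated by gcd(a, b). Compute gcd(99, 55) with the extended Euclidean algorithm, tracking rows (r, s, t) with s·99 + t·55 = r:
  row A: (99, 1, 0)   [1·99 + 0·55 = 99]
  row B: (55, 0, 1)   [0·99 + 1·55 = 55]
  99 = 1·55 + 44   → row C = row A − 1·row B = (44, 1, −1)   [check: 1·99 − 1·55 = 44]
  55 = 1·44 + 11   → row D = row B − 1·row C = (11, −1, 2)   [check: −1·99 + 2·55 = 11]
  44 = 4·11 + 0   → remainder 0, stop. gcd = 11 (last nonzero row D).
So gcd(99, 55) = 11, with Bézout identity −1·99 + 2·55 = 11. Containment (⊇): the Bézout identity exhibits 11 as an element of (99, 55), giving (11) ⊆ (99, 55). Containment (⊆): since 11 | 99 and 11 | 55 (99 = 11·9, 55 = 11·5), every Z-linear combination of 99 and 55 is divisible by 11, so (99, 55) ⊆ (11). Therefore (99, 55) = (11), d = 11.

Final answer: (99, 55) = (11); d = 11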